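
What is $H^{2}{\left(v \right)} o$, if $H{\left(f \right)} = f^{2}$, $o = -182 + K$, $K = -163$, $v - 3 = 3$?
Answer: $-447120$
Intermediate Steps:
$v = 6$ ($v = 3 + 3 = 6$)
$o = -345$ ($o = -182 - 163 = -345$)
$H^{2}{\left(v \right)} o = \left(6^{2}\right)^{2} \left(-345\right) = 36^{2} \left(-345\right) = 1296 \left(-345\right) = -447120$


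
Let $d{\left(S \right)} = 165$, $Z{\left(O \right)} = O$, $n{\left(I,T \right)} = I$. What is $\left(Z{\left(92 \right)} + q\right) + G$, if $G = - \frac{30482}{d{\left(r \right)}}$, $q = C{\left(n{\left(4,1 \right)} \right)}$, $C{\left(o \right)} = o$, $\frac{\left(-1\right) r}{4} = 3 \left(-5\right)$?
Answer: $- \frac{14642}{165} \approx -88.739$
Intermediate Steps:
$r = 60$ ($r = - 4 \cdot 3 \left(-5\right) = \left(-4\right) \left(-15\right) = 60$)
$q = 4$
$G = - \frac{30482}{165} \approx -184.74$
$\left(Z{\left(92 \right)} + q\right) + G = \left(92 + 4\right) - \frac{30482}{165} = 96 - \frac{30482}{165} = - \frac{14642}{165}$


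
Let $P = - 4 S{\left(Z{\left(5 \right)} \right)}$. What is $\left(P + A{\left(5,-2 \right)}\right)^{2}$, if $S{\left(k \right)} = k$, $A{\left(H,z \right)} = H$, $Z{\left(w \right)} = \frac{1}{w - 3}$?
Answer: $9$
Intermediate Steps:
$Z{\left(w \right)} = \frac{1}{-3 + w}$
$P = -2$ ($P = - \frac{4}{-3 + 5} = - \frac{4}{2} = \left(-4\right) \frac{1}{2} = -2$)
$\left(P + A{\left(5,-2 \right)}\right)^{2} = \left(-2 + 5\right)^{2} = 3^{2} = 9$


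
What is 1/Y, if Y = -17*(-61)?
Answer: 1/1037 ≈ 0.00096432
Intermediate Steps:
Y = 1037
1/Y = 1/1037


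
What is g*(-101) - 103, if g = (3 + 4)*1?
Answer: -810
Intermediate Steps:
g = 7 (g = 7*1 = 7)
g*(-101) - 103 = 7*(-101) - 103 = -707 - 103 = -810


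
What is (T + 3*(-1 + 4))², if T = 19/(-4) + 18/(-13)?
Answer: 22201/2704 ≈ 8.2104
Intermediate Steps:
T = -319/52 (T = 19*(-¼) + 18*(-1/13) = -19/4 - 18/13 = -319/52 ≈ -6.1346)
(T + 3*(-1 + 4))² = (-319/52 + 3*(-1 + 4))² = (-319/52 + 3*3)² = (-319/52 + 9)² = (149/52)² = 22201/2704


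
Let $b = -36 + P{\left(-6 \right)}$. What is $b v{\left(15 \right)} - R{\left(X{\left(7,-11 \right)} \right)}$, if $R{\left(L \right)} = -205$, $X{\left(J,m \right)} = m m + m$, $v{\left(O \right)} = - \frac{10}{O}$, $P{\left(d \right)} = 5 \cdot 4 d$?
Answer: $309$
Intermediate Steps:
$P{\left(d \right)} = 20 d$
$b = -156$ ($b = -36 + 20 \left(-6\right) = -36 - 120 = -156$)
$X{\left(J,m \right)} = m + m^{2}$ ($X{\left(J,m \right)} = m^{2} + m = m + m^{2}$)
$b v{\left(15 \right)} - R{\left(X{\left(7,-11 \right)} \right)} = - 156 \left(- \frac{10}{15}\right) - -205 = - 156 \left(\left(-10\right) \frac{1}{15}\right) + 205 = \left(-156\right) \left(- \frac{2}{3}\right) + 205 = 104 + 205 = 309$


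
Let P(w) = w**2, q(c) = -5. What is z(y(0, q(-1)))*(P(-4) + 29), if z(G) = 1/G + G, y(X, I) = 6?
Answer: 555/2 ≈ 277.50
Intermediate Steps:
z(G) = G + 1/G (z(G) = 1/G + G = G + 1/G)
z(y(0, q(-1)))*(P(-4) + 29) = (6 + 1/6)*((-4)**2 + 29) = (6 + 1/6)*(16 + 29) = (37/6)*45 = 555/2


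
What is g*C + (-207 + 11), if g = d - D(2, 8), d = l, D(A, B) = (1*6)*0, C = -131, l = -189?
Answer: 24563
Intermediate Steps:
D(A, B) = 0 (D(A, B) = 6*0 = 0)
d = -189
g = -189 (g = -189 - 1*0 = -189 + 0 = -189)
g*C + (-207 + 11) = -189*(-131) + (-207 + 11) = 24759 - 196 = 24563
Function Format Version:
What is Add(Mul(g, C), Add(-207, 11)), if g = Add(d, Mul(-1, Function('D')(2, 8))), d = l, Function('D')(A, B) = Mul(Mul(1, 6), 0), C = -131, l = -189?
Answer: 24563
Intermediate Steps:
Function('D')(A, B) = 0 (Function('D')(A, B) = Mul(6, 0) = 0)
d = -189
g = -189 (g = Add(-189, Mul(-1, 0)) = Add(-189, 0) = -189)
Add(Mul(g, C), Add(-207, 11)) = Add(Mul(-189, -131), Add(-207, 11)) = Add(24759, -196) = 24563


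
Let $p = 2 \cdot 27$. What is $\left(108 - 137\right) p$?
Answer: $-1566$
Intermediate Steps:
$p = 54$
$\left(108 - 137\right) p = \left(108 - 137\right) 54 = \left(-29\right) 54 = -1566$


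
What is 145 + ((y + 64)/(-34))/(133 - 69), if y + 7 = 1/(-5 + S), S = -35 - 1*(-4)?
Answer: 11356669/78336 ≈ 144.97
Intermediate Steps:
S = -31 (S = -35 + 4 = -31)
y = -253/36 (y = -7 + 1/(-5 - 31) = -7 + 1/(-36) = -7 - 1/36 = -253/36 ≈ -7.0278)
145 + ((y + 64)/(-34))/(133 - 69) = 145 + ((-253/36 + 64)/(-34))/(133 - 69) = 145 + ((2051/36)*(-1/34))/64 = 145 - 2051/1224*1/64 = 145 - 2051/78336 = 11356669/78336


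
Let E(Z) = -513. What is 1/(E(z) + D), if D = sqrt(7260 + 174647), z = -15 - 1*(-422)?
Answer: -513/81262 - sqrt(181907)/81262 ≈ -0.011561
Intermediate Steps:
z = 407 (z = -15 + 422 = 407)
D = sqrt(181907) ≈ 426.51
1/(E(z) + D) = 1/(-513 + sqrt(181907))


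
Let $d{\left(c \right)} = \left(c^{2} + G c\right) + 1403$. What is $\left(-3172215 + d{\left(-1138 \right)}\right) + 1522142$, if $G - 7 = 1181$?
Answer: $-1705570$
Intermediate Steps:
$G = 1188$ ($G = 7 + 1181 = 1188$)
$d{\left(c \right)} = 1403 + c^{2} + 1188 c$ ($d{\left(c \right)} = \left(c^{2} + 1188 c\right) + 1403 = 1403 + c^{2} + 1188 c$)
$\left(-3172215 + d{\left(-1138 \right)}\right) + 1522142 = \left(-3172215 + \left(1403 + \left(-1138\right)^{2} + 1188 \left(-1138\right)\right)\right) + 1522142 = \left(-3172215 + \left(1403 + 1295044 - 1351944\right)\right) + 1522142 = \left(-3172215 - 55497\right) + 1522142 = -3227712 + 1522142 = -1705570$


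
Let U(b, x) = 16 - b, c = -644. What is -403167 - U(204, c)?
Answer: -402979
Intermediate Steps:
-403167 - U(204, c) = -403167 - (16 - 1*204) = -403167 - (16 - 204) = -403167 - 1*(-188) = -403167 + 188 = -402979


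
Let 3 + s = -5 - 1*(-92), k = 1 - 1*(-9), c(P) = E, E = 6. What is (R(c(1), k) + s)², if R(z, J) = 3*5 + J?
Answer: 11881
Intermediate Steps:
c(P) = 6
k = 10 (k = 1 + 9 = 10)
R(z, J) = 15 + J
s = 84 (s = -3 + (-5 - 1*(-92)) = -3 + (-5 + 92) = -3 + 87 = 84)
(R(c(1), k) + s)² = ((15 + 10) + 84)² = (25 + 84)² = 109² = 11881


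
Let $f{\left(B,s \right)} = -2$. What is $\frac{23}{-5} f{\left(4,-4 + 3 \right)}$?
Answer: $\frac{46}{5} \approx 9.2$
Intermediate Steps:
$\frac{23}{-5} f{\left(4,-4 + 3 \right)} = \frac{23}{-5} \left(-2\right) = 23 \left(- \frac{1}{5}\right) \left(-2\right) = \left(- \frac{23}{5}\right) \left(-2\right) = \frac{46}{5}$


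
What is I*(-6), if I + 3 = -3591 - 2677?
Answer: 37626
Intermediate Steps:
I = -6271 (I = -3 + (-3591 - 2677) = -3 - 6268 = -6271)
I*(-6) = -6271*(-6) = 37626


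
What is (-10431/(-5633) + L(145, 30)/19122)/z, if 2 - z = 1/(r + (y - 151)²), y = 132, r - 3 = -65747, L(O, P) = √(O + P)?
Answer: 227336691/245536837 + 326915*√7/2500526574 ≈ 0.92622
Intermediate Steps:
r = -65744 (r = 3 - 65747 = -65744)
z = 130767/65383 (z = 2 - 1/(-65744 + (132 - 151)²) = 2 - 1/(-65744 + (-19)²) = 2 - 1/(-65744 + 361) = 2 - 1/(-65383) = 2 - 1*(-1/65383) = 2 + 1/65383 = 130767/65383 ≈ 2.0000)
(-10431/(-5633) + L(145, 30)/19122)/z = (-10431/(-5633) + √(145 + 30)/19122)/(130767/65383) = (-10431*(-1/5633) + √175*(1/19122))*(65383/130767) = (10431/5633 + (5*√7)*(1/19122))*(65383/130767) = (10431/5633 + 5*√7/19122)*(65383/130767) = 227336691/245536837 + 326915*√7/2500526574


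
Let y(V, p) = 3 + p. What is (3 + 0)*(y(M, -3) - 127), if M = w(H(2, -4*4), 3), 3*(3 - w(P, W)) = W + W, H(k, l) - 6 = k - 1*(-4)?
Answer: -381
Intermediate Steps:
H(k, l) = 10 + k (H(k, l) = 6 + (k - 1*(-4)) = 6 + (k + 4) = 6 + (4 + k) = 10 + k)
w(P, W) = 3 - 2*W/3 (w(P, W) = 3 - (W + W)/3 = 3 - 2*W/3)
M = 1 (M = 3 - 2/3*3 = 3 - 2 = 1)
(3 + 0)*(y(M, -3) - 127) = (3 + 0)*((3 - 3) - 127) = 3*(0 - 127) = 3*(-127) = -381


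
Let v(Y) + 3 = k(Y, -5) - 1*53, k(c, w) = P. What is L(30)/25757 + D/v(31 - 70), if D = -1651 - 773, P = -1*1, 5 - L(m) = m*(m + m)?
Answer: 20777551/489383 ≈ 42.457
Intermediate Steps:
L(m) = 5 - 2*m² (L(m) = 5 - m*(m + m) = 5 - m*2*m = 5 - 2*m²)
P = -1
k(c, w) = -1
v(Y) = -57 (v(Y) = -3 + (-1 - 1*53) = -3 + (-1 - 53) = -3 - 54 = -57)
D = -2424
L(30)/25757 + D/v(31 - 70) = (5 - 2*30²)/25757 - 2424/(-57) = (5 - 2*900)*(1/25757) - 2424*(-1/57) = (5 - 1800)*(1/25757) + 808/19 = -1795*1/25757 + 808/19 = -1795/25757 + 808/19 = 20777551/489383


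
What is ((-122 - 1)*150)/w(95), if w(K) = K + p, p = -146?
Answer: 6150/17 ≈ 361.76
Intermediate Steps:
w(K) = -146 + K (w(K) = K - 146 = -146 + K)
((-122 - 1)*150)/w(95) = ((-122 - 1)*150)/(-146 + 95) = -123*150/(-51) = -18450*(-1/51) = 6150/17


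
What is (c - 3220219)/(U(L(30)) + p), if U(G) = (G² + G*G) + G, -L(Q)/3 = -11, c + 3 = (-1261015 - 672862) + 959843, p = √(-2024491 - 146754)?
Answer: -4636750008/3529883 + 2097128*I*√2171245/3529883 ≈ -1313.6 + 875.42*I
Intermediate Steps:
p = I*√2171245 (p = √(-2171245) = I*√2171245 ≈ 1473.5*I)
c = -974037 (c = -3 + ((-1261015 - 672862) + 959843) = -3 + (-1933877 + 959843) = -3 - 974034 = -974037)
L(Q) = 33 (L(Q) = -3*(-11) = 33)
U(G) = G + 2*G² (U(G) = (G² + G²) + G = 2*G² + G = G + 2*G²)
(c - 3220219)/(U(L(30)) + p) = (-974037 - 3220219)/(33*(1 + 2*33) + I*√2171245) = -4194256/(33*(1 + 66) + I*√2171245) = -4194256/(33*67 + I*√2171245) = -4194256/(2211 + I*√2171245)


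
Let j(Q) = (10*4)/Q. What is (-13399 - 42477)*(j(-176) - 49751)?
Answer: 30578895326/11 ≈ 2.7799e+9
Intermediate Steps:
j(Q) = 40/Q
(-13399 - 42477)*(j(-176) - 49751) = (-13399 - 42477)*(40/(-176) - 49751) = -55876*(40*(-1/176) - 49751) = -55876*(-5/22 - 49751) = -55876*(-1094527/22) = 30578895326/11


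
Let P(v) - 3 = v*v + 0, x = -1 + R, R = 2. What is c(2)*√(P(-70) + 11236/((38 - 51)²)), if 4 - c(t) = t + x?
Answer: √839843/13 ≈ 70.495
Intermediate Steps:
x = 1 (x = -1 + 2 = 1)
c(t) = 3 - t (c(t) = 4 - (t + 1) = 4 - (1 + t) = 4 + (-1 - t) = 3 - t)
P(v) = 3 + v² (P(v) = 3 + (v*v + 0) = 3 + (v² + 0) = 3 + v²)
c(2)*√(P(-70) + 11236/((38 - 51)²)) = (3 - 1*2)*√((3 + (-70)²) + 11236/((38 - 51)²)) = (3 - 2)*√((3 + 4900) + 11236/((-13)²)) = 1*√(4903 + 11236/169) = 1*√(839843/169) = 1*(√839843/13) = √839843/13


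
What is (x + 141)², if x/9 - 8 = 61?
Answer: 580644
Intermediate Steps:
x = 621 (x = 72 + 9*61 = 72 + 549 = 621)
(x + 141)² = (621 + 141)² = 762² = 580644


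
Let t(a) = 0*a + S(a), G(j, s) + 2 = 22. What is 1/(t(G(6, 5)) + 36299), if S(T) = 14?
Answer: 1/36313 ≈ 2.7538e-5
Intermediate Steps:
G(j, s) = 20 (G(j, s) = -2 + 22 = 20)
t(a) = 14 (t(a) = 0*a + 14 = 0 + 14 = 14)
1/(t(G(6, 5)) + 36299) = 1/(14 + 36299) = 1/36313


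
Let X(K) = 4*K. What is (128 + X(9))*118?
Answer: 19352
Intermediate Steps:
(128 + X(9))*118 = (128 + 4*9)*118 = (128 + 36)*118 = 164*118 = 19352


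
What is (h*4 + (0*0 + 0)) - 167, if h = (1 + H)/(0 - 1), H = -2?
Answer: -163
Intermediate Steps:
h = 1 (h = (1 - 2)/(0 - 1) = -1/(-1) = -1*(-1) = 1)
(h*4 + (0*0 + 0)) - 167 = (1*4 + (0*0 + 0)) - 167 = (4 + (0 + 0)) - 167 = (4 + 0) - 167 = 4 - 167 = -163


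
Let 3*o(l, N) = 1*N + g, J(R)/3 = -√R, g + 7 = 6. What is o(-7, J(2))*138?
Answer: -46 - 138*√2 ≈ -241.16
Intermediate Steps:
g = -1 (g = -7 + 6 = -1)
J(R) = -3*√R (J(R) = 3*(-√R) = -3*√R)
o(l, N) = -⅓ + N/3 (o(l, N) = (1*N - 1)/3 = (N - 1)/3 = (-1 + N)/3 = -⅓ + N/3)
o(-7, J(2))*138 = (-⅓ + (-3*√2)/3)*138 = (-⅓ - √2)*138 = -46 - 138*√2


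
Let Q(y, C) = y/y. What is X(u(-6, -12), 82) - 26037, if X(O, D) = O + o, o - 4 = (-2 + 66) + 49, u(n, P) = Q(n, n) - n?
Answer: -25913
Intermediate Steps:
Q(y, C) = 1
u(n, P) = 1 - n
o = 117 (o = 4 + ((-2 + 66) + 49) = 4 + (64 + 49) = 4 + 113 = 117)
X(O, D) = 117 + O (X(O, D) = O + 117 = 117 + O)
X(u(-6, -12), 82) - 26037 = (117 + (1 - 1*(-6))) - 26037 = (117 + (1 + 6)) - 26037 = (117 + 7) - 26037 = 124 - 26037 = -25913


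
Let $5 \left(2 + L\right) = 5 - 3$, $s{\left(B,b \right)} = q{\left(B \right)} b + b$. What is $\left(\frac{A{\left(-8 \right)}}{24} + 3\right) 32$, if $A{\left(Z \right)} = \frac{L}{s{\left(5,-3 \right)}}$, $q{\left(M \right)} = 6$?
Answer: $\frac{30272}{315} \approx 96.102$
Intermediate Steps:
$s{\left(B,b \right)} = 7 b$ ($s{\left(B,b \right)} = 6 b + b = 7 b$)
$L = - \frac{8}{5}$ ($L = -2 + \frac{5 - 3}{5} = -2 + \frac{1}{5} \cdot 2 = -2 + \frac{2}{5} = - \frac{8}{5} \approx -1.6$)
$A{\left(Z \right)} = \frac{8}{105}$ ($A{\left(Z \right)} = - \frac{8}{5 \cdot 7 \left(-3\right)} = - \frac{8}{5 \left(-21\right)} = \left(- \frac{8}{5}\right) \left(- \frac{1}{21}\right) = \frac{8}{105}$)
$\left(\frac{A{\left(-8 \right)}}{24} + 3\right) 32 = \left(\frac{8}{105 \cdot 24} + 3\right) 32 = \left(\frac{8}{105} \cdot \frac{1}{24} + 3\right) 32 = \left(\frac{1}{315} + 3\right) 32 = \frac{946}{315} \cdot 32 = \frac{30272}{315}$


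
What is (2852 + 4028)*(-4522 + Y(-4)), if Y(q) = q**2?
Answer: -31001280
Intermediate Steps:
(2852 + 4028)*(-4522 + Y(-4)) = (2852 + 4028)*(-4522 + (-4)**2) = 6880*(-4522 + 16) = 6880*(-4506) = -31001280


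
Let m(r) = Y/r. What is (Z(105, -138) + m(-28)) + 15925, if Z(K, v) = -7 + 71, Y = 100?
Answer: 111898/7 ≈ 15985.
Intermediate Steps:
Z(K, v) = 64
m(r) = 100/r
(Z(105, -138) + m(-28)) + 15925 = (64 + 100/(-28)) + 15925 = (64 + 100*(-1/28)) + 15925 = (64 - 25/7) + 15925 = 423/7 + 15925 = 111898/7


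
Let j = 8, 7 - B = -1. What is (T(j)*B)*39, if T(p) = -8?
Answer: -2496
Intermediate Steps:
B = 8 (B = 7 - 1*(-1) = 7 + 1 = 8)
(T(j)*B)*39 = -8*8*39 = -64*39 = -2496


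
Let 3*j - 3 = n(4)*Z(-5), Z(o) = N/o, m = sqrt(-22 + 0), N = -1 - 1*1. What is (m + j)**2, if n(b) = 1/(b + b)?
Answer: -75479/3600 + 61*I*sqrt(22)/30 ≈ -20.966 + 9.5372*I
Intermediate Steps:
n(b) = 1/(2*b)
N = -2 (N = -1 - 1 = -2)
m = I*sqrt(22) (m = sqrt(-22) = I*sqrt(22) ≈ 4.6904*I)
Z(o) = -2/o
j = 61/60 (j = 1 + (((1/2)/4)*(-2/(-5)))/3 = 1 + (((1/2)*(1/4))*(-2*(-1/5)))/3 = 1 + ((1/8)*(2/5))/3 = 1 + (1/3)*(1/20) = 1 + 1/60 = 61/60 ≈ 1.0167)
(m + j)**2 = (I*sqrt(22) + 61/60)**2 = (61/60 + I*sqrt(22))**2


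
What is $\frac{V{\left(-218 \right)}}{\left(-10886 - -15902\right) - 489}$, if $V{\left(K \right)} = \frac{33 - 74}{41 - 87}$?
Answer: $\frac{41}{208242} \approx 0.00019689$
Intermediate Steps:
$V{\left(K \right)} = \frac{41}{46}$ ($V{\left(K \right)} = - \frac{41}{-46} = \left(-41\right) \left(- \frac{1}{46}\right) = \frac{41}{46}$)
$\frac{V{\left(-218 \right)}}{\left(-10886 - -15902\right) - 489} = \frac{41}{46 \left(\left(-10886 - -15902\right) - 489\right)} = \frac{41}{46 \left(\left(-10886 + \left(-882 + 16784\right)\right) - 489\right)} = \frac{41}{46 \left(\left(-10886 + 15902\right) - 489\right)} = \frac{41}{46 \left(5016 - 489\right)} = \frac{41}{46 \cdot 4527} = \frac{41}{46} \cdot \frac{1}{4527} = \frac{41}{208242}$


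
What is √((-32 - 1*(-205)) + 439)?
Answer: 6*√17 ≈ 24.739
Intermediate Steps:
√((-32 - 1*(-205)) + 439) = √((-32 + 205) + 439) = √(173 + 439) = √612 = 6*√17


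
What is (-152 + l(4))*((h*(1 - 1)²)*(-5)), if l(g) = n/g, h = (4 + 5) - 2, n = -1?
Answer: 0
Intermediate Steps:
h = 7 (h = 9 - 2 = 7)
l(g) = -1/g
(-152 + l(4))*((h*(1 - 1)²)*(-5)) = (-152 - 1/4)*((7*(1 - 1)²)*(-5)) = (-152 - 1*¼)*((7*0²)*(-5)) = (-152 - ¼)*((7*0)*(-5)) = -0*(-5) = -609/4*0 = 0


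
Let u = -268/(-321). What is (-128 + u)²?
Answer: 1666272400/103041 ≈ 16171.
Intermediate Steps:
u = 268/321 (u = -268*(-1/321) = 268/321 ≈ 0.83489)
(-128 + u)² = (-128 + 268/321)² = (-40820/321)² = 1666272400/103041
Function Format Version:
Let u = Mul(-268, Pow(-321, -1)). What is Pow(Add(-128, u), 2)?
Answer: Rational(1666272400, 103041) ≈ 16171.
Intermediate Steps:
u = Rational(268, 321) (u = Mul(-268, Rational(-1, 321)) = Rational(268, 321) ≈ 0.83489)
Pow(Add(-128, u), 2) = Pow(Add(-128, Rational(268, 321)), 2) = Pow(Rational(-40820, 321), 2) = Rational(1666272400, 103041)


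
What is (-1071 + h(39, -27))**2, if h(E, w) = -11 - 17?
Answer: 1207801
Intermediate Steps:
h(E, w) = -28
(-1071 + h(39, -27))**2 = (-1071 - 28)**2 = (-1099)**2 = 1207801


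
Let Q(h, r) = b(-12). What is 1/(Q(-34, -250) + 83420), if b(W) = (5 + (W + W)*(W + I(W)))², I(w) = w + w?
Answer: 1/838581 ≈ 1.1925e-6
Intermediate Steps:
I(w) = 2*w
b(W) = (5 + 6*W²)² (b(W) = (5 + (W + W)*(W + 2*W))² = (5 + (2*W)*(3*W))² = (5 + 6*W²)²)
Q(h, r) = 755161 (Q(h, r) = (5 + 6*(-12)²)² = (5 + 6*144)² = (5 + 864)² = 869² = 755161)
1/(Q(-34, -250) + 83420) = 1/(755161 + 83420) = 1/838581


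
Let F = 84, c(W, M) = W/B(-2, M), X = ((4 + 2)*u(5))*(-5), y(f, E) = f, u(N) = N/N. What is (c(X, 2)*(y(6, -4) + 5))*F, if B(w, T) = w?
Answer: 13860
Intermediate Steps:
u(N) = 1
X = -30 (X = ((4 + 2)*1)*(-5) = (6*1)*(-5) = 6*(-5) = -30)
c(W, M) = -W/2 (c(W, M) = W/(-2) = W*(-1/2) = -W/2)
(c(X, 2)*(y(6, -4) + 5))*F = ((-1/2*(-30))*(6 + 5))*84 = (15*11)*84 = 165*84 = 13860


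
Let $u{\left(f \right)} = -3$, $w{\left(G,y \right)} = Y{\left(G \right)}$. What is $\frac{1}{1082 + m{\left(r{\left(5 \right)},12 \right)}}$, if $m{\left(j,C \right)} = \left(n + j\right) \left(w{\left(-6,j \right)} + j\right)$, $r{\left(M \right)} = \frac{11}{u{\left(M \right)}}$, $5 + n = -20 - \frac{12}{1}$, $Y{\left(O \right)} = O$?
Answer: $\frac{9}{13276} \approx 0.00067792$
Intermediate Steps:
$w{\left(G,y \right)} = G$
$n = -37$ ($n = -5 - \left(20 + \frac{12}{1}\right) = -5 - \left(20 + 12 \cdot 1\right) = -5 - 32 = -37$)
$r{\left(M \right)} = - \frac{11}{3}$ ($r{\left(M \right)} = \frac{11}{-3} = 11 \left(- \frac{1}{3}\right) = - \frac{11}{3}$)
$m{\left(j,C \right)} = \left(-37 + j\right) \left(-6 + j\right)$
$\frac{1}{1082 + m{\left(r{\left(5 \right)},12 \right)}} = \frac{1}{1082 + \left(222 + \left(- \frac{11}{3}\right)^{2} - - \frac{473}{3}\right)} = \frac{1}{1082 + \left(222 + \frac{121}{9} + \frac{473}{3}\right)} = \frac{1}{1082 + \frac{3538}{9}} = \frac{1}{\frac{13276}{9}} = \frac{9}{13276}$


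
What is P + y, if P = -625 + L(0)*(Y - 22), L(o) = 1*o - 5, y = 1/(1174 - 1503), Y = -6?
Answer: -159566/329 ≈ -485.00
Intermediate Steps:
y = -1/329 (y = 1/(-329) = -1/329 ≈ -0.0030395)
L(o) = -5 + o (L(o) = o - 5 = -5 + o)
P = -485 (P = -625 + (-5 + 0)*(-6 - 22) = -625 - 5*(-28) = -625 + 140 = -485)
P + y = -485 - 1/329 = -159566/329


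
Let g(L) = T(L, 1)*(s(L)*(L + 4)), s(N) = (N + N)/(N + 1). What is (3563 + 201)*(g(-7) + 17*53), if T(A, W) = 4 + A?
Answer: 3470408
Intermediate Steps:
s(N) = 2*N/(1 + N) (s(N) = (2*N)/(1 + N) = 2*N/(1 + N))
g(L) = 2*L*(4 + L)²/(1 + L) (g(L) = (4 + L)*((2*L/(1 + L))*(L + 4)) = (4 + L)*((2*L/(1 + L))*(4 + L)) = (4 + L)*(2*L*(4 + L)/(1 + L)) = 2*L*(4 + L)²/(1 + L))
(3563 + 201)*(g(-7) + 17*53) = (3563 + 201)*(2*(-7)*(4 - 7)²/(1 - 7) + 17*53) = 3764*(2*(-7)*(-3)²/(-6) + 901) = 3764*(2*(-7)*(-⅙)*9 + 901) = 3764*(21 + 901) = 3764*922 = 3470408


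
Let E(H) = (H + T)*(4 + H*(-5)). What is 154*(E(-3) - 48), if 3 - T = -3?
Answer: 1386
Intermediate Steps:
T = 6 (T = 3 - 1*(-3) = 3 + 3 = 6)
E(H) = (4 - 5*H)*(6 + H) (E(H) = (H + 6)*(4 + H*(-5)) = (6 + H)*(4 - 5*H) = (4 - 5*H)*(6 + H))
154*(E(-3) - 48) = 154*((24 - 26*(-3) - 5*(-3)²) - 48) = 154*((24 + 78 - 5*9) - 48) = 154*((24 + 78 - 45) - 48) = 154*(57 - 48) = 154*9 = 1386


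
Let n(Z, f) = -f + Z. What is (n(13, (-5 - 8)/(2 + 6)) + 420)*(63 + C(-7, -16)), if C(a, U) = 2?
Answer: 226005/8 ≈ 28251.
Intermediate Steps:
n(Z, f) = Z - f
(n(13, (-5 - 8)/(2 + 6)) + 420)*(63 + C(-7, -16)) = ((13 - (-5 - 8)/(2 + 6)) + 420)*(63 + 2) = ((13 - (-13)/8) + 420)*65 = ((13 - 1*(-13/8)) + 420)*65 = ((13 + 13/8) + 420)*65 = (117/8 + 420)*65 = (3477/8)*65 = 226005/8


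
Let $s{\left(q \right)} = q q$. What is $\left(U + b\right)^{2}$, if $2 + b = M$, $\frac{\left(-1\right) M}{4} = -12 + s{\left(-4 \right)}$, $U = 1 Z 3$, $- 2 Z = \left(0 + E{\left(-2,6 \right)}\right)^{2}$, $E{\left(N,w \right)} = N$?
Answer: $576$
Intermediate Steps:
$s{\left(q \right)} = q^{2}$
$Z = -2$ ($Z = - \frac{\left(0 - 2\right)^{2}}{2} = - \frac{\left(-2\right)^{2}}{2} = \left(- \frac{1}{2}\right) 4 = -2$)
$U = -6$ ($U = 1 \left(-2\right) 3 = \left(-2\right) 3 = -6$)
$M = -16$ ($M = - 4 \left(-12 + \left(-4\right)^{2}\right) = - 4 \left(-12 + 16\right) = \left(-4\right) 4 = -16$)
$b = -18$ ($b = -2 - 16 = -18$)
$\left(U + b\right)^{2} = \left(-6 - 18\right)^{2} = \left(-24\right)^{2} = 576$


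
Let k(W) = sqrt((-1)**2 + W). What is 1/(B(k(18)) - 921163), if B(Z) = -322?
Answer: -1/921485 ≈ -1.0852e-6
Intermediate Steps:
k(W) = sqrt(1 + W)
1/(B(k(18)) - 921163) = 1/(-322 - 921163) = 1/(-921485) = -1/921485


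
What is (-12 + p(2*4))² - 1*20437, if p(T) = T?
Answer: -20421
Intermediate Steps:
(-12 + p(2*4))² - 1*20437 = (-12 + 2*4)² - 1*20437 = (-12 + 8)² - 20437 = (-4)² - 20437 = 16 - 20437 = -20421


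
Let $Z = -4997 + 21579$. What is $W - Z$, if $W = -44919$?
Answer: $-61501$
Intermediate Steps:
$Z = 16582$
$W - Z = -44919 - 16582 = -61501$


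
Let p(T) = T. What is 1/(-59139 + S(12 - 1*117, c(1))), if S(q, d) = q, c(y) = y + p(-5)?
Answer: -1/59244 ≈ -1.6879e-5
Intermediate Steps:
c(y) = -5 + y (c(y) = y - 5 = -5 + y)
1/(-59139 + S(12 - 1*117, c(1))) = 1/(-59139 + (12 - 1*117)) = 1/(-59139 + (12 - 117)) = 1/(-59139 - 105) = 1/(-59244) = -1/59244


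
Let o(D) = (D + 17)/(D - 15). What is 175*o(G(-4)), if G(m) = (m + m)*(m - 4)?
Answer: 2025/7 ≈ 289.29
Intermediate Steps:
G(m) = 2*m*(-4 + m) (G(m) = (2*m)*(-4 + m) = 2*m*(-4 + m))
o(D) = (17 + D)/(-15 + D)
175*o(G(-4)) = 175*((17 + 2*(-4)*(-4 - 4))/(-15 + 2*(-4)*(-4 - 4))) = 175*((17 + 2*(-4)*(-8))/(-15 + 2*(-4)*(-8))) = 175*((17 + 64)/(-15 + 64)) = 175*(81/49) = 2025/7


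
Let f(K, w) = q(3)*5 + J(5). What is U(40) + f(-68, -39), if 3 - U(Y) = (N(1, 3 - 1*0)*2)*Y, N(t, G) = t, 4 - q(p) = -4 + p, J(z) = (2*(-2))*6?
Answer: -76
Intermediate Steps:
J(z) = -24 (J(z) = -4*6 = -24)
q(p) = 8 - p (q(p) = 4 - (-4 + p) = 4 + (4 - p) = 8 - p)
f(K, w) = 1 (f(K, w) = (8 - 1*3)*5 - 24 = (8 - 3)*5 - 24 = 5*5 - 24 = 25 - 24 = 1)
U(Y) = 3 - 2*Y (U(Y) = 3 - 1*2*Y = 3 - 2*Y)
U(40) + f(-68, -39) = (3 - 2*40) + 1 = (3 - 80) + 1 = -77 + 1 = -76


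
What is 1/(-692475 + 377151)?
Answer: -1/315324 ≈ -3.1713e-6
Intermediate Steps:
1/(-692475 + 377151) = 1/(-315324) = -1/315324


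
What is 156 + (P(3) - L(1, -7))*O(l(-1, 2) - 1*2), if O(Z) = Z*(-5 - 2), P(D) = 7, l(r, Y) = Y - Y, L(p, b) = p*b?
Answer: 352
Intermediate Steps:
L(p, b) = b*p
l(r, Y) = 0
O(Z) = -7*Z (O(Z) = Z*(-7) = -7*Z)
156 + (P(3) - L(1, -7))*O(l(-1, 2) - 1*2) = 156 + (7 - (-7))*(-7*(0 - 1*2)) = 156 + (7 - 1*(-7))*(-7*(0 - 2)) = 156 + (7 + 7)*(-7*(-2)) = 156 + 14*14 = 156 + 196 = 352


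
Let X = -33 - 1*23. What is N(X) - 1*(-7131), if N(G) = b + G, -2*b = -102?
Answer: 7126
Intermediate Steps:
b = 51 (b = -½*(-102) = 51)
X = -56 (X = -33 - 23 = -56)
N(G) = 51 + G
N(X) - 1*(-7131) = (51 - 56) - 1*(-7131) = -5 + 7131 = 7126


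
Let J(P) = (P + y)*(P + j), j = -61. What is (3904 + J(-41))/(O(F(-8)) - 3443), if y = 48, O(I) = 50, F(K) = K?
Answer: -110/117 ≈ -0.94017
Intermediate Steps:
J(P) = (-61 + P)*(48 + P) (J(P) = (P + 48)*(P - 61) = (48 + P)*(-61 + P) = (-61 + P)*(48 + P))
(3904 + J(-41))/(O(F(-8)) - 3443) = (3904 + (-2928 + (-41)² - 13*(-41)))/(50 - 3443) = (3904 + (-2928 + 1681 + 533))/(-3393) = (3904 - 714)*(-1/3393) = 3190*(-1/3393) = -110/117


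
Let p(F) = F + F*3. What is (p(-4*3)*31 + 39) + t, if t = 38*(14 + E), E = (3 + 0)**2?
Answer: -575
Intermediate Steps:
E = 9 (E = 3**2 = 9)
p(F) = 4*F (p(F) = F + 3*F = 4*F)
t = 874 (t = 38*(14 + 9) = 38*23 = 874)
(p(-4*3)*31 + 39) + t = ((4*(-4*3))*31 + 39) + 874 = ((4*(-12))*31 + 39) + 874 = (-48*31 + 39) + 874 = (-1488 + 39) + 874 = -1449 + 874 = -575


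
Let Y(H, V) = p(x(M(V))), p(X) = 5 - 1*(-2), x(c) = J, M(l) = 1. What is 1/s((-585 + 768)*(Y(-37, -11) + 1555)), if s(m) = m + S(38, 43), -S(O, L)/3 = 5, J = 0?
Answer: 1/285831 ≈ 3.4986e-6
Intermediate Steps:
S(O, L) = -15 (S(O, L) = -3*5 = -15)
x(c) = 0
p(X) = 7 (p(X) = 5 + 2 = 7)
Y(H, V) = 7
s(m) = -15 + m (s(m) = m - 15 = -15 + m)
1/s((-585 + 768)*(Y(-37, -11) + 1555)) = 1/(-15 + (-585 + 768)*(7 + 1555)) = 1/(-15 + 183*1562) = 1/(-15 + 285846) = 1/285831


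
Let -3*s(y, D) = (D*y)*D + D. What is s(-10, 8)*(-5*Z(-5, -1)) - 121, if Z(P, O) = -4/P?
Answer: -2891/3 ≈ -963.67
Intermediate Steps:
s(y, D) = -D/3 - y*D²/3 (s(y, D) = -((D*y)*D + D)/3 = -(y*D² + D)/3 = -(D + y*D²)/3 = -D/3 - y*D²/3)
s(-10, 8)*(-5*Z(-5, -1)) - 121 = (-⅓*8*(1 + 8*(-10)))*(-(-20)/(-5)) - 121 = (-⅓*8*(1 - 80))*(-(-20)*(-1)/5) - 121 = (-⅓*8*(-79))*(-5*⅘) - 121 = (632/3)*(-4) - 121 = -2528/3 - 121 = -2891/3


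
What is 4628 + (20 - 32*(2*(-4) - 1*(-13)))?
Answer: 4488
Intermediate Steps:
4628 + (20 - 32*(2*(-4) - 1*(-13))) = 4628 + (20 - 32*(-8 + 13)) = 4628 + (20 - 32*5) = 4628 + (20 - 160) = 4628 - 140 = 4488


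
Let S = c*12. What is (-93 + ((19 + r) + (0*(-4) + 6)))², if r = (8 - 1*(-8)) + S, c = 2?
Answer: 784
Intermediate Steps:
S = 24 (S = 2*12 = 24)
r = 40 (r = (8 - 1*(-8)) + 24 = (8 + 8) + 24 = 16 + 24 = 40)
(-93 + ((19 + r) + (0*(-4) + 6)))² = (-93 + ((19 + 40) + (0*(-4) + 6)))² = (-93 + (59 + (0 + 6)))² = (-93 + (59 + 6))² = (-93 + 65)² = (-28)² = 784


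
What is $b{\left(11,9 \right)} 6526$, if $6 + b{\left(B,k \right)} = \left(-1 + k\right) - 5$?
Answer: $-19578$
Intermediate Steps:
$b{\left(B,k \right)} = -12 + k$ ($b{\left(B,k \right)} = -6 + \left(\left(-1 + k\right) - 5\right) = -6 + \left(-6 + k\right) = -12 + k$)
$b{\left(11,9 \right)} 6526 = \left(-12 + 9\right) 6526 = \left(-3\right) 6526 = -19578$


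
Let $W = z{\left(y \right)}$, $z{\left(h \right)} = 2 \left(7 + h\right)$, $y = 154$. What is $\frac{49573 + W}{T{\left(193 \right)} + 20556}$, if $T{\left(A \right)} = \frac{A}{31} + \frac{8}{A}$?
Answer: $\frac{59704357}{24604809} \approx 2.4265$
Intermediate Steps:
$T{\left(A \right)} = \frac{8}{A} + \frac{A}{31}$ ($T{\left(A \right)} = A \frac{1}{31} + \frac{8}{A} = \frac{A}{31} + \frac{8}{A} = \frac{8}{A} + \frac{A}{31}$)
$z{\left(h \right)} = 14 + 2 h$
$W = 322$ ($W = 14 + 2 \cdot 154 = 14 + 308 = 322$)
$\frac{49573 + W}{T{\left(193 \right)} + 20556} = \frac{49573 + 322}{\left(\frac{8}{193} + \frac{1}{31} \cdot 193\right) + 20556} = \frac{49895}{\left(8 \cdot \frac{1}{193} + \frac{193}{31}\right) + 20556} = \frac{49895}{\left(\frac{8}{193} + \frac{193}{31}\right) + 20556} = \frac{49895}{\frac{37497}{5983} + 20556} = \frac{49895}{\frac{123024045}{5983}} = 49895 \cdot \frac{5983}{123024045} = \frac{59704357}{24604809}$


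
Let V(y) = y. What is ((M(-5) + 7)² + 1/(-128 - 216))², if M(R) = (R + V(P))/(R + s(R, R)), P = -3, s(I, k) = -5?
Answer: 273737193601/73960000 ≈ 3701.2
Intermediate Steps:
M(R) = (-3 + R)/(-5 + R) (M(R) = (R - 3)/(R - 5) = (-3 + R)/(-5 + R))
((M(-5) + 7)² + 1/(-128 - 216))² = (((-3 - 5)/(-5 - 5) + 7)² + 1/(-128 - 216))² = ((-8/(-10) + 7)² + 1/(-344))² = ((-⅒*(-8) + 7)² - 1/344)² = ((⅘ + 7)² - 1/344)² = ((39/5)² - 1/344)² = (1521/25 - 1/344)² = (523199/8600)² = 273737193601/73960000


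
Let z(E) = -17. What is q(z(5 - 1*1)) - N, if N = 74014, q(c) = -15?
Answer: -74029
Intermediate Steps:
q(z(5 - 1*1)) - N = -15 - 1*74014 = -15 - 74014 = -74029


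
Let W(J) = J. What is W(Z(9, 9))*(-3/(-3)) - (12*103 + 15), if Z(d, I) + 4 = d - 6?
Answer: -1252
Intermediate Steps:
Z(d, I) = -10 + d (Z(d, I) = -4 + (d - 6) = -4 + (-6 + d) = -10 + d)
W(Z(9, 9))*(-3/(-3)) - (12*103 + 15) = (-10 + 9)*(-3/(-3)) - (12*103 + 15) = -(-3)*(-1)/3 - (1236 + 15) = -1*1 - 1*1251 = -1 - 1251 = -1252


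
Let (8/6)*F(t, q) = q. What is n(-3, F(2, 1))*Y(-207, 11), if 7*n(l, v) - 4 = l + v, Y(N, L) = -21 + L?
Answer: -5/2 ≈ -2.5000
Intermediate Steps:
F(t, q) = 3*q/4
n(l, v) = 4/7 + l/7 + v/7 (n(l, v) = 4/7 + (l + v)/7 = 4/7 + (l/7 + v/7) = 4/7 + l/7 + v/7)
n(-3, F(2, 1))*Y(-207, 11) = (4/7 + (⅐)*(-3) + ((¾)*1)/7)*(-21 + 11) = (4/7 - 3/7 + (⅐)*(¾))*(-10) = (4/7 - 3/7 + 3/28)*(-10) = (¼)*(-10) = -5/2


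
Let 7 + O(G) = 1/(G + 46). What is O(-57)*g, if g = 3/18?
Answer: -13/11 ≈ -1.1818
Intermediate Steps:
g = ⅙ (g = 3*(1/18) = ⅙ ≈ 0.16667)
O(G) = -7 + 1/(46 + G) (O(G) = -7 + 1/(G + 46) = -7 + 1/(46 + G))
O(-57)*g = ((-321 - 7*(-57))/(46 - 57))*(⅙) = ((-321 + 399)/(-11))*(⅙) = -1/11*78*(⅙) = -78/11*⅙ = -13/11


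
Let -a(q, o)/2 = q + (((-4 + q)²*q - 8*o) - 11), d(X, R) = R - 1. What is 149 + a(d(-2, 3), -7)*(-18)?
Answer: 2129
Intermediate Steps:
d(X, R) = -1 + R
a(q, o) = 22 - 2*q + 16*o - 2*q*(-4 + q)² (a(q, o) = -2*(q + (((-4 + q)²*q - 8*o) - 11)) = -2*(q + ((q*(-4 + q)² - 8*o) - 11)) = -2*(q + ((-8*o + q*(-4 + q)²) - 11)) = -2*(q + (-11 - 8*o + q*(-4 + q)²)) = -2*(-11 + q - 8*o + q*(-4 + q)²) = 22 - 2*q + 16*o - 2*q*(-4 + q)²)
149 + a(d(-2, 3), -7)*(-18) = 149 + (22 - 2*(-1 + 3) + 16*(-7) - 2*(-1 + 3)*(-4 + (-1 + 3))²)*(-18) = 149 + (22 - 2*2 - 112 - 2*2*(-4 + 2)²)*(-18) = 149 + (22 - 4 - 112 - 2*2*(-2)²)*(-18) = 149 + (22 - 4 - 112 - 2*2*4)*(-18) = 149 + (22 - 4 - 112 - 16)*(-18) = 149 - 110*(-18) = 149 + 1980 = 2129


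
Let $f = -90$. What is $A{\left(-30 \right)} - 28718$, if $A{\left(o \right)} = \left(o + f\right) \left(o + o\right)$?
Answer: $-21518$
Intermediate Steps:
$A{\left(o \right)} = 2 o \left(-90 + o\right)$ ($A{\left(o \right)} = \left(o - 90\right) \left(o + o\right) = \left(-90 + o\right) 2 o = 2 o \left(-90 + o\right)$)
$A{\left(-30 \right)} - 28718 = 2 \left(-30\right) \left(-90 - 30\right) - 28718 = 2 \left(-30\right) \left(-120\right) - 28718 = 7200 - 28718 = -21518$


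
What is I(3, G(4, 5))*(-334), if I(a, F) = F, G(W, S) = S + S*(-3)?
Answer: 3340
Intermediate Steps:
G(W, S) = -2*S (G(W, S) = S - 3*S = -2*S)
I(3, G(4, 5))*(-334) = -2*5*(-334) = -10*(-334) = 3340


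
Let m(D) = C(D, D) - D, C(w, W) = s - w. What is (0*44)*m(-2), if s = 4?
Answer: 0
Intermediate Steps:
C(w, W) = 4 - w
m(D) = 4 - 2*D (m(D) = (4 - D) - D = 4 - 2*D)
(0*44)*m(-2) = (0*44)*(4 - 2*(-2)) = 0*(4 + 4) = 0*8 = 0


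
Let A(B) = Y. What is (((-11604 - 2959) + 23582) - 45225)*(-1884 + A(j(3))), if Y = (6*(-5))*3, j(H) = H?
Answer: 71470644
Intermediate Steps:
Y = -90 (Y = -30*3 = -90)
A(B) = -90
(((-11604 - 2959) + 23582) - 45225)*(-1884 + A(j(3))) = (((-11604 - 2959) + 23582) - 45225)*(-1884 - 90) = ((-14563 + 23582) - 45225)*(-1974) = (9019 - 45225)*(-1974) = -36206*(-1974) = 71470644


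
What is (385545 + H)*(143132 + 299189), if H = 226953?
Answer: 270920727858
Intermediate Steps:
(385545 + H)*(143132 + 299189) = (385545 + 226953)*(143132 + 299189) = 612498*442321 = 270920727858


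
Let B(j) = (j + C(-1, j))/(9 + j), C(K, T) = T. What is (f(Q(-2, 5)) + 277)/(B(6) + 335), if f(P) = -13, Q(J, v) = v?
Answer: 1320/1679 ≈ 0.78618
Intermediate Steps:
B(j) = 2*j/(9 + j) (B(j) = (j + j)/(9 + j) = (2*j)/(9 + j) = 2*j/(9 + j))
(f(Q(-2, 5)) + 277)/(B(6) + 335) = (-13 + 277)/(2*6/(9 + 6) + 335) = 264/(2*6/15 + 335) = 264/(2*6*(1/15) + 335) = 264/(⅘ + 335) = 264/(1679/5) = 264*(5/1679) = 1320/1679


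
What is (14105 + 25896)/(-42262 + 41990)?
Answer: -2353/16 ≈ -147.06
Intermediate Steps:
(14105 + 25896)/(-42262 + 41990) = 40001/(-272) = 40001*(-1/272) = -2353/16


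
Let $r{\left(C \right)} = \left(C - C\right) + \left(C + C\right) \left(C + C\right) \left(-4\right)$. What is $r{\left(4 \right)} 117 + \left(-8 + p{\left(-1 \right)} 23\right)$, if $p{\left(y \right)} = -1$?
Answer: $-29983$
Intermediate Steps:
$r{\left(C \right)} = - 16 C^{2}$ ($r{\left(C \right)} = 0 + 2 C 2 C \left(-4\right) = 0 + 4 C^{2} \left(-4\right) = 0 - 16 C^{2} = - 16 C^{2}$)
$r{\left(4 \right)} 117 + \left(-8 + p{\left(-1 \right)} 23\right) = - 16 \cdot 4^{2} \cdot 117 - 31 = \left(-16\right) 16 \cdot 117 - 31 = \left(-256\right) 117 - 31 = -29952 - 31 = -29983$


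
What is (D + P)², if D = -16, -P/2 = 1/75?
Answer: 1444804/5625 ≈ 256.85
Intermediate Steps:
P = -2/75 ≈ -0.026667
(D + P)² = (-16 - 2/75)² = (-1202/75)² = 1444804/5625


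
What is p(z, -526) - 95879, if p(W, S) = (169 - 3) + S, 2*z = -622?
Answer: -96239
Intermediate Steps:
z = -311 (z = (½)*(-622) = -311)
p(W, S) = 166 + S
p(z, -526) - 95879 = (166 - 526) - 95879 = -360 - 95879 = -96239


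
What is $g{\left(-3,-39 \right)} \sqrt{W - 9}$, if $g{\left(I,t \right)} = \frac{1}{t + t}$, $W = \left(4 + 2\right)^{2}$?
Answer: $- \frac{\sqrt{3}}{26} \approx -0.066617$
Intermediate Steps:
$W = 36$ ($W = 6^{2} = 36$)
$g{\left(I,t \right)} = \frac{1}{2 t}$
$g{\left(-3,-39 \right)} \sqrt{W - 9} = \frac{1}{2 \left(-39\right)} \sqrt{36 - 9} = \frac{1}{2} \left(- \frac{1}{39}\right) \sqrt{27} = - \frac{3 \sqrt{3}}{78} = - \frac{\sqrt{3}}{26}$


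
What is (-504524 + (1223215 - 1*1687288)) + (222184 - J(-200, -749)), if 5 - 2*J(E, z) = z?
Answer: -746790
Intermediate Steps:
J(E, z) = 5/2 - z/2
(-504524 + (1223215 - 1*1687288)) + (222184 - J(-200, -749)) = (-504524 + (1223215 - 1*1687288)) + (222184 - (5/2 - ½*(-749))) = (-504524 + (1223215 - 1687288)) + (222184 - (5/2 + 749/2)) = (-504524 - 464073) + (222184 - 1*377) = -968597 + (222184 - 377) = -968597 + 221807 = -746790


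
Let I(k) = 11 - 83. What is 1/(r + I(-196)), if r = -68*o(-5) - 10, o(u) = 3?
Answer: -1/286 ≈ -0.0034965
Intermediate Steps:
I(k) = -72
r = -214 (r = -68*3 - 10 = -204 - 10 = -214)
1/(r + I(-196)) = 1/(-214 - 72) = 1/(-286) = -1/286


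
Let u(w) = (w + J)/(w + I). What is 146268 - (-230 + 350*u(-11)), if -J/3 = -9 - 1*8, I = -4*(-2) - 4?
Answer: 148498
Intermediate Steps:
I = 4 (I = 8 - 4 = 4)
J = 51 (J = -3*(-9 - 1*8) = -3*(-9 - 8) = -3*(-17) = 51)
u(w) = (51 + w)/(4 + w) (u(w) = (w + 51)/(w + 4) = (51 + w)/(4 + w))
146268 - (-230 + 350*u(-11)) = 146268 - (-230 + 350*((51 - 11)/(4 - 11))) = 146268 - (-230 + 350*(40/(-7))) = 146268 - (-230 + 350*(-1/7*40)) = 146268 - (-230 + 350*(-40/7)) = 146268 - (-230 - 2000) = 146268 - 1*(-2230) = 146268 + 2230 = 148498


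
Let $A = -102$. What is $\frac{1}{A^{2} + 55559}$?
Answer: $\frac{1}{65963} \approx 1.516 \cdot 10^{-5}$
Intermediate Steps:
$\frac{1}{A^{2} + 55559} = \frac{1}{\left(-102\right)^{2} + 55559} = \frac{1}{10404 + 55559} = \frac{1}{65963}$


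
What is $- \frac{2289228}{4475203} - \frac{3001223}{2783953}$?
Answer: $- \frac{19804185331553}{12458754817459} \approx -1.5896$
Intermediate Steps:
$- \frac{2289228}{4475203} - \frac{3001223}{2783953} = - \frac{19804185331553}{12458754817459}$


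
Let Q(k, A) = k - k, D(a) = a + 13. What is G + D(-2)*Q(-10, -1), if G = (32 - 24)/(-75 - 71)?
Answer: -4/73 ≈ -0.054795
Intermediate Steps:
D(a) = 13 + a
Q(k, A) = 0
G = -4/73 (G = 8/(-146) = 8*(-1/146) = -4/73 ≈ -0.054795)
G + D(-2)*Q(-10, -1) = -4/73 + (13 - 2)*0 = -4/73 + 11*0 = -4/73 + 0 = -4/73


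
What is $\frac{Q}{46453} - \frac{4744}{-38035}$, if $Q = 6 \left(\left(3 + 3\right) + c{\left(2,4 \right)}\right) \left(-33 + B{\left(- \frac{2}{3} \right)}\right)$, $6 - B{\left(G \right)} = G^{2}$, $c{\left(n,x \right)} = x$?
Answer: $\frac{473226196}{5300519565} \approx 0.089279$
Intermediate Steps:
$B{\left(G \right)} = 6 - G^{2}$
$Q = - \frac{4940}{3}$ ($Q = 6 \left(\left(3 + 3\right) + 4\right) \left(-33 + \left(6 - \left(- \frac{2}{3}\right)^{2}\right)\right) = 6 \left(6 + 4\right) \left(-33 + \left(6 - \left(\left(-2\right) \frac{1}{3}\right)^{2}\right)\right) = 6 \cdot 10 \left(-33 + \left(6 - \left(- \frac{2}{3}\right)^{2}\right)\right) = 60 \left(-33 + \left(6 - \frac{4}{9}\right)\right) = 60 \left(-33 + \frac{50}{9}\right) = 60 \left(- \frac{247}{9}\right) = - \frac{4940}{3} \approx -1646.7$)
$\frac{Q}{46453} - \frac{4744}{-38035} = - \frac{4940}{3 \cdot 46453} - \frac{4744}{-38035} = \left(- \frac{4940}{3}\right) \frac{1}{46453} - - \frac{4744}{38035} = - \frac{4940}{139359} + \frac{4744}{38035} = \frac{473226196}{5300519565}$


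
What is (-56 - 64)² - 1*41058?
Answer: -26658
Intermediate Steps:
(-56 - 64)² - 1*41058 = (-120)² - 41058 = 14400 - 41058 = -26658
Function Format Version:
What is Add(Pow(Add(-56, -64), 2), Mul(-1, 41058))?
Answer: -26658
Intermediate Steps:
Add(Pow(Add(-56, -64), 2), Mul(-1, 41058)) = Add(Pow(-120, 2), -41058) = Add(14400, -41058) = -26658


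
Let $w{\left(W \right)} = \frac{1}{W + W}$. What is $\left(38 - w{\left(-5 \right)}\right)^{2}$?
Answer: $\frac{145161}{100} \approx 1451.6$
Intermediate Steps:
$w{\left(W \right)} = \frac{1}{2 W}$
$\left(38 - w{\left(-5 \right)}\right)^{2} = \left(38 - \frac{1}{2 \left(-5\right)}\right)^{2} = \left(38 - \frac{1}{2} \left(- \frac{1}{5}\right)\right)^{2} = \left(38 - - \frac{1}{10}\right)^{2} = \left(38 + \frac{1}{10}\right)^{2} = \left(\frac{381}{10}\right)^{2} = \frac{145161}{100}$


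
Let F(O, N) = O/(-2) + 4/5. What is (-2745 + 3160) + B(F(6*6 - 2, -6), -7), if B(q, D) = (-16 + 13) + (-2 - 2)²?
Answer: 428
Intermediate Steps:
F(O, N) = ⅘ - O/2 (F(O, N) = O*(-½) + 4*(⅕) = -O/2 + ⅘ = ⅘ - O/2)
B(q, D) = 13 (B(q, D) = -3 + (-4)² = -3 + 16 = 13)
(-2745 + 3160) + B(F(6*6 - 2, -6), -7) = (-2745 + 3160) + 13 = 415 + 13 = 428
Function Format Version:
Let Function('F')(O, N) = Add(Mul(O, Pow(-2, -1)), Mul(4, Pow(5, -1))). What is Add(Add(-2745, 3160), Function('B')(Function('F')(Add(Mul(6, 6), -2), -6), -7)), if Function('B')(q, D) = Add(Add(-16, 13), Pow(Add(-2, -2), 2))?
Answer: 428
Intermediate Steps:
Function('F')(O, N) = Add(Rational(4, 5), Mul(Rational(-1, 2), O)) (Function('F')(O, N) = Add(Mul(O, Rational(-1, 2)), Mul(4, Rational(1, 5))) = Add(Mul(Rational(-1, 2), O), Rational(4, 5)) = Add(Rational(4, 5), Mul(Rational(-1, 2), O)))
Function('B')(q, D) = 13 (Function('B')(q, D) = Add(-3, Pow(-4, 2)) = Add(-3, 16) = 13)
Add(Add(-2745, 3160), Function('B')(Function('F')(Add(Mul(6, 6), -2), -6), -7)) = Add(Add(-2745, 3160), 13) = Add(415, 13) = 428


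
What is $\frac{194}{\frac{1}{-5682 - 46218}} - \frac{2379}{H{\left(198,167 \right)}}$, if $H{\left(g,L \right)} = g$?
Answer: $- \frac{664528393}{66} \approx -1.0069 \cdot 10^{7}$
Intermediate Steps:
$\frac{194}{\frac{1}{-5682 - 46218}} - \frac{2379}{H{\left(198,167 \right)}} = \frac{194}{\frac{1}{-5682 - 46218}} - \frac{2379}{198} = \frac{194}{\frac{1}{-51900}} - \frac{793}{66} = \frac{194}{- \frac{1}{51900}} - \frac{793}{66} = 194 \left(-51900\right) - \frac{793}{66} = -10068600 - \frac{793}{66} = - \frac{664528393}{66}$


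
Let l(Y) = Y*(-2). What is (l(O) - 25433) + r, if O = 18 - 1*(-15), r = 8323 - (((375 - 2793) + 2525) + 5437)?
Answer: -22720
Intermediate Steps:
r = 2779 (r = 8323 - ((-2418 + 2525) + 5437) = 8323 - (107 + 5437) = 8323 - 1*5544 = 8323 - 5544 = 2779)
O = 33 (O = 18 + 15 = 33)
l(Y) = -2*Y
(l(O) - 25433) + r = (-2*33 - 25433) + 2779 = (-66 - 25433) + 2779 = -25499 + 2779 = -22720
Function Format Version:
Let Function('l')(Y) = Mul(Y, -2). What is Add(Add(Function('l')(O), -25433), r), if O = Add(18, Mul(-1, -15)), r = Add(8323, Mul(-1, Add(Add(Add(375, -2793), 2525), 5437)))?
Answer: -22720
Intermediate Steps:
r = 2779 (r = Add(8323, Mul(-1, Add(Add(-2418, 2525), 5437))) = Add(8323, Mul(-1, Add(107, 5437))) = Add(8323, Mul(-1, 5544)) = Add(8323, -5544) = 2779)
O = 33 (O = Add(18, 15) = 33)
Function('l')(Y) = Mul(-2, Y)
Add(Add(Function('l')(O), -25433), r) = Add(Add(Mul(-2, 33), -25433), 2779) = Add(Add(-66, -25433), 2779) = Add(-25499, 2779) = -22720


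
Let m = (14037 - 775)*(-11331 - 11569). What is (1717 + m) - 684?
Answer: -303698767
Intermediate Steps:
m = -303699800 (m = 13262*(-22900) = -303699800)
(1717 + m) - 684 = (1717 - 303699800) - 684 = -303698083 - 684 = -303698767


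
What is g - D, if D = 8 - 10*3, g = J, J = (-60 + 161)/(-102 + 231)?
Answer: 2939/129 ≈ 22.783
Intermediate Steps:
J = 101/129 ≈ 0.78295
g = 101/129 ≈ 0.78295
D = -22 (D = 8 - 30 = -22)
g - D = 101/129 - 1*(-22) = 101/129 + 22 = 2939/129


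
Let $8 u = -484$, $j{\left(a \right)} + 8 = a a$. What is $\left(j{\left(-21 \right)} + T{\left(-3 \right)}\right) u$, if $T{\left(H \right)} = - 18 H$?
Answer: $- \frac{58927}{2} \approx -29464.0$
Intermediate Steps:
$j{\left(a \right)} = -8 + a^{2}$ ($j{\left(a \right)} = -8 + a a = -8 + a^{2}$)
$u = - \frac{121}{2}$ ($u = \frac{1}{8} \left(-484\right) = - \frac{121}{2} \approx -60.5$)
$\left(j{\left(-21 \right)} + T{\left(-3 \right)}\right) u = \left(\left(-8 + \left(-21\right)^{2}\right) - -54\right) \left(- \frac{121}{2}\right) = \left(\left(-8 + 441\right) + 54\right) \left(- \frac{121}{2}\right) = \left(433 + 54\right) \left(- \frac{121}{2}\right) = 487 \left(- \frac{121}{2}\right) = - \frac{58927}{2}$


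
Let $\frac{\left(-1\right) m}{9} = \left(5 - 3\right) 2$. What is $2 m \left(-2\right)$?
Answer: $144$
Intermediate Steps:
$m = -36$ ($m = - 9 \left(5 - 3\right) 2 = - 9 \cdot 2 \cdot 2 = \left(-9\right) 4 = -36$)
$2 m \left(-2\right) = 2 \left(-36\right) \left(-2\right) = \left(-72\right) \left(-2\right) = 144$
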